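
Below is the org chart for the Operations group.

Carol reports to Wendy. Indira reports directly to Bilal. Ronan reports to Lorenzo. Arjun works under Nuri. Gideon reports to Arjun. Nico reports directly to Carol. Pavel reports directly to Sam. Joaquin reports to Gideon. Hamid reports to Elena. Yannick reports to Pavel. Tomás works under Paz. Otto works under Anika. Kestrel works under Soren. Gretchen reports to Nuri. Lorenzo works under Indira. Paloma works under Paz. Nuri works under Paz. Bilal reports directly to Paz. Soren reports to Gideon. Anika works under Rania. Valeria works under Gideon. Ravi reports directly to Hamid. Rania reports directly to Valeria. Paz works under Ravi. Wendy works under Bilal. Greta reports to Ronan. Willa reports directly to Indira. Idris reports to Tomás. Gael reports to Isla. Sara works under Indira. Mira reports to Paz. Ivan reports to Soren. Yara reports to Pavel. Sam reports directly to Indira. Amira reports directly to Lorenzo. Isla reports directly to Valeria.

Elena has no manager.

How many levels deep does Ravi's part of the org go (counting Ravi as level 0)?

The longest chain under Ravi runs Ravi → Paz → Nuri → Arjun → Gideon → Valeria → Rania → Anika → Otto, which is 8 levels below Ravi.

8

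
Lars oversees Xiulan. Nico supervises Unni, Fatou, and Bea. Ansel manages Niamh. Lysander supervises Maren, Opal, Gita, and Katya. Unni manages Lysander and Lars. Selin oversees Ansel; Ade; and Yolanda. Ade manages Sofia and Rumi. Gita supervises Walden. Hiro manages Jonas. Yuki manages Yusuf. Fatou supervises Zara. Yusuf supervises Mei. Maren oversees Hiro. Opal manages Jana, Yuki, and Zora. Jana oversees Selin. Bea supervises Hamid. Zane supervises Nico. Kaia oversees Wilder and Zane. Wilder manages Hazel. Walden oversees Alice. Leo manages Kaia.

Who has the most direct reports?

Direct-report counts: Leo has 1; Kaia has 2; Wilder has 1; Zane has 1; Nico has 3; Bea has 1; Fatou has 1; Unni has 2; Lars has 1; Lysander has 4; Gita has 1; Walden has 1; Opal has 3; Yuki has 1; Yusuf has 1; Jana has 1; Selin has 3; Ade has 2; Ansel has 1; Maren has 1; Hiro has 1. The largest is 4, held by Lysander.

Lysander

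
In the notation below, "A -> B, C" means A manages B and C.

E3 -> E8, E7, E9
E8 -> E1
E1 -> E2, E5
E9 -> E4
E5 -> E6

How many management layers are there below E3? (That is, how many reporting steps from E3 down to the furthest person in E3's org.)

4

The longest chain under E3 runs E3 → E8 → E1 → E5 → E6, which is 4 levels below E3.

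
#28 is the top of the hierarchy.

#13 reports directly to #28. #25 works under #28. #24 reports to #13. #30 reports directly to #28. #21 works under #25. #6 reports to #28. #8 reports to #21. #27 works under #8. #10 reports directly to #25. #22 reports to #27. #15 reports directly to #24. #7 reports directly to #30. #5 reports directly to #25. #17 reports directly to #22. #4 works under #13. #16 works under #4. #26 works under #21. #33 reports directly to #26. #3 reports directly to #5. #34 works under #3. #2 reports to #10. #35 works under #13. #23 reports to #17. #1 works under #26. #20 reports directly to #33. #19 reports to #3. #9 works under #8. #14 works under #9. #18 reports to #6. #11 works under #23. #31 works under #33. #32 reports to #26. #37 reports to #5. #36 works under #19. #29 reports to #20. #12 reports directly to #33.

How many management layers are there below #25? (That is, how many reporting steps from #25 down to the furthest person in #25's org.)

The longest chain under #25 runs #25 → #21 → #8 → #27 → #22 → #17 → #23 → #11, which is 7 levels below #25.

7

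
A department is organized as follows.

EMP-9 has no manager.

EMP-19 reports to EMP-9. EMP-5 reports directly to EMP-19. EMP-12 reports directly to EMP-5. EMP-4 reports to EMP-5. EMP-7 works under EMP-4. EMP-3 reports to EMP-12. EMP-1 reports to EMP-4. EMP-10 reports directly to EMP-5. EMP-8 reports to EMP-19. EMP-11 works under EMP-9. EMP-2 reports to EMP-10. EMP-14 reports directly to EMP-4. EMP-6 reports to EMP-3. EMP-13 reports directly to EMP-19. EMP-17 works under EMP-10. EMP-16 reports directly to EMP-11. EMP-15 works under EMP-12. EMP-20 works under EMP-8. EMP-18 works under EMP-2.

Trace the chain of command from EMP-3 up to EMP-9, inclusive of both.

EMP-3 reports to EMP-12. EMP-12 reports to EMP-5. EMP-5 reports to EMP-19. EMP-19 reports to EMP-9. EMP-9 is at the top.

EMP-3 -> EMP-12 -> EMP-5 -> EMP-19 -> EMP-9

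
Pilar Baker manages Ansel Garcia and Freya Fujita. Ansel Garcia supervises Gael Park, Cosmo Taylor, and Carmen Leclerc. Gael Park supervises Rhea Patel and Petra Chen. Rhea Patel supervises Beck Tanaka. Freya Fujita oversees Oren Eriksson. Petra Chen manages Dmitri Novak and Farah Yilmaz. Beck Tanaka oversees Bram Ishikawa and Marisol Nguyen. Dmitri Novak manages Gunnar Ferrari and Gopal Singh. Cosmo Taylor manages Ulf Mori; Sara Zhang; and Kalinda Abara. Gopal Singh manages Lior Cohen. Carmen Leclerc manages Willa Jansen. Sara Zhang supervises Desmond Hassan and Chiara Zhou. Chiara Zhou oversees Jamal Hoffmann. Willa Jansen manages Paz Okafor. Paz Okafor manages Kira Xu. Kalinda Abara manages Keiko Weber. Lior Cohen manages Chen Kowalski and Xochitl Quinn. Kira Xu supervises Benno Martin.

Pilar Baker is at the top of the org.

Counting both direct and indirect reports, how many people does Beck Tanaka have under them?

Beck Tanaka directly manages Marisol Nguyen, Bram Ishikawa. Marisol Nguyen has no reports. Bram Ishikawa has no reports. So Beck Tanaka's organization is 2 direct reports plus everyone under them: 1 + 1 = 2.

2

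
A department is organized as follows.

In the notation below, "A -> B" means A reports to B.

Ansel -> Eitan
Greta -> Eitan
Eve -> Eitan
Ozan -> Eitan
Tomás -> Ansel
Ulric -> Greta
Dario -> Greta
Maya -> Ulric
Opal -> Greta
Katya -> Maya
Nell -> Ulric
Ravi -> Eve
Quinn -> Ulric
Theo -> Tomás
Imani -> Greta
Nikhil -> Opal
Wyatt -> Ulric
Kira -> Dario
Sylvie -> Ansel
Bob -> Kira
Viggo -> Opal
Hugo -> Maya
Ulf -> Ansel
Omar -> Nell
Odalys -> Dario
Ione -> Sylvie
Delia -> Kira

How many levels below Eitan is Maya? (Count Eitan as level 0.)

Chain from Maya up to Eitan: Maya → Ulric → Greta → Eitan. That is 3 steps up, so Maya is 3 levels below Eitan.

3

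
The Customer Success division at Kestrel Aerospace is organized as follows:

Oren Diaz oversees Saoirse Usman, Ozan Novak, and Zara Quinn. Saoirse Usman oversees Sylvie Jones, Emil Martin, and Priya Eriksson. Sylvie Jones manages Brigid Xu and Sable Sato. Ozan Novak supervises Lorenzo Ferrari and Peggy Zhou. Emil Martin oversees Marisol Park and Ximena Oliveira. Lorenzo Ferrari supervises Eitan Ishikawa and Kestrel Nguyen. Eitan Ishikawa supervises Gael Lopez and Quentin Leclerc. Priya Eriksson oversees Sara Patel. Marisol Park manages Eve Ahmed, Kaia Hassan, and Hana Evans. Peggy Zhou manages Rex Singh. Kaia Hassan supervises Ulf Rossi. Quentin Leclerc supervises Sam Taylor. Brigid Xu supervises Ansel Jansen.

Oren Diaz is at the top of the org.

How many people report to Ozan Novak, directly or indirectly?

Ozan Novak directly manages Lorenzo Ferrari, Peggy Zhou. Under Lorenzo Ferrari: Kestrel Nguyen, Eitan Ishikawa, Quentin Leclerc, Sam Taylor, Gael Lopez (5). Under Peggy Zhou: Rex Singh (1). So Ozan Novak's organization is 2 direct reports plus everyone under them: 6 + 2 = 8.

8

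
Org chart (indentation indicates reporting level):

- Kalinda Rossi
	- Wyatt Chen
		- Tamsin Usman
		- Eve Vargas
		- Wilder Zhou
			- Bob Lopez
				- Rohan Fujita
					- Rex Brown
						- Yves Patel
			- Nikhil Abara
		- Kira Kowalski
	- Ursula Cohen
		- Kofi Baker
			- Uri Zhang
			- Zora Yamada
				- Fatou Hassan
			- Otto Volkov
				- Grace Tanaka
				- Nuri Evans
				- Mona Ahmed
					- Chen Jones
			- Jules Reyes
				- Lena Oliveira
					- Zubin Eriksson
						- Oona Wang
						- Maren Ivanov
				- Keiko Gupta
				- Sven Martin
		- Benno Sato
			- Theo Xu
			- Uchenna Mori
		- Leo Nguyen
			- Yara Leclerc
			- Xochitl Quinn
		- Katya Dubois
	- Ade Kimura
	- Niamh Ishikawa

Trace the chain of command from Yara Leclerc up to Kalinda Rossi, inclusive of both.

Yara Leclerc -> Leo Nguyen -> Ursula Cohen -> Kalinda Rossi

Yara Leclerc reports to Leo Nguyen. Leo Nguyen reports to Ursula Cohen. Ursula Cohen reports to Kalinda Rossi. Kalinda Rossi is at the top.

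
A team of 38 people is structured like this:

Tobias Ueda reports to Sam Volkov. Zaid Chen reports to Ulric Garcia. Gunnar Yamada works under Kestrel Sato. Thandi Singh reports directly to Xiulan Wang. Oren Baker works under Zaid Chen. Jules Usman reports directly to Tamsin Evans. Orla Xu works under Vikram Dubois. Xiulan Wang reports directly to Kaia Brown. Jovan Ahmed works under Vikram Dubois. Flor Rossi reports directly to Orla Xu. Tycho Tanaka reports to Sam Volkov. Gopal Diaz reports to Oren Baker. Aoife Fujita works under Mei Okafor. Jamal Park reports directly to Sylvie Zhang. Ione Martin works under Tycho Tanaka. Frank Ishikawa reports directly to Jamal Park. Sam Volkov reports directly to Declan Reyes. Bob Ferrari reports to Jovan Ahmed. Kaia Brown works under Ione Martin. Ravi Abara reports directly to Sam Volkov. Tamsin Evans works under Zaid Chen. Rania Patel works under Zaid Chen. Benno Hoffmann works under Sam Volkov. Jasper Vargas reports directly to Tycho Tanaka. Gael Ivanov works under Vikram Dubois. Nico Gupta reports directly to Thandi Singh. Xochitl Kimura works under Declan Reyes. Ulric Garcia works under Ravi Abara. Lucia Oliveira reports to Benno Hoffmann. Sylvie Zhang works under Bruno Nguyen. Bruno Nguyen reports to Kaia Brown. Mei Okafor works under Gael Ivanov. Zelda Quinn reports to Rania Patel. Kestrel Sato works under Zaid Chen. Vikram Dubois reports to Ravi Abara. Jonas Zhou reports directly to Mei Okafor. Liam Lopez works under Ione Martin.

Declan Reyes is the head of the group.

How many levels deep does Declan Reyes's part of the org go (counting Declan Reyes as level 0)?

The longest chain under Declan Reyes runs Declan Reyes → Sam Volkov → Tycho Tanaka → Ione Martin → Kaia Brown → Bruno Nguyen → Sylvie Zhang → Jamal Park → Frank Ishikawa, which is 8 levels below Declan Reyes.

8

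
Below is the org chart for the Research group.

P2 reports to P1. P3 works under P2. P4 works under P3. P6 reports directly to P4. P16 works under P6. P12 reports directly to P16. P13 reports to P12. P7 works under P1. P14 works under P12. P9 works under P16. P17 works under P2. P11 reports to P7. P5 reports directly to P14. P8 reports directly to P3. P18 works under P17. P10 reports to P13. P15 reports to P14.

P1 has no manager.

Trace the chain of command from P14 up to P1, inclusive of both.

P14 -> P12 -> P16 -> P6 -> P4 -> P3 -> P2 -> P1

P14 reports to P12. P12 reports to P16. P16 reports to P6. P6 reports to P4. P4 reports to P3. P3 reports to P2. P2 reports to P1. P1 is at the top.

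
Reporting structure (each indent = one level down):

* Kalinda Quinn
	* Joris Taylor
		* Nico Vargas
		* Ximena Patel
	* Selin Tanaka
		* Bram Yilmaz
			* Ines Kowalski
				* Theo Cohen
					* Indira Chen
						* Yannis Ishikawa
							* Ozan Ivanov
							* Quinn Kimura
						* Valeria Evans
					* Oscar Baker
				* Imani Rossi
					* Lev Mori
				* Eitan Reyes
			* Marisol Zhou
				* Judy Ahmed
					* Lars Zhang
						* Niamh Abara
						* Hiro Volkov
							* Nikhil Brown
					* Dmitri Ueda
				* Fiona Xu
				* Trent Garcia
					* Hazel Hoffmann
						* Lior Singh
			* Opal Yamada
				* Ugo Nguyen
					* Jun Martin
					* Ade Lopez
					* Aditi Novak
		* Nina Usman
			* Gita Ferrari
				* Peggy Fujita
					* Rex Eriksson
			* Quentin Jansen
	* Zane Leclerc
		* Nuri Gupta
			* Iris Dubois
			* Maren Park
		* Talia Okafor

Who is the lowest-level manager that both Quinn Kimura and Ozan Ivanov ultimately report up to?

Yannis Ishikawa

Quinn Kimura's chain of managers is Yannis Ishikawa, Indira Chen, Theo Cohen, Ines Kowalski, Bram Yilmaz, Selin Tanaka, Kalinda Quinn. Ozan Ivanov's chain of managers is Yannis Ishikawa, Indira Chen, Theo Cohen, Ines Kowalski, Bram Yilmaz, Selin Tanaka, Kalinda Quinn. The first manager that appears in both chains is Yannis Ishikawa.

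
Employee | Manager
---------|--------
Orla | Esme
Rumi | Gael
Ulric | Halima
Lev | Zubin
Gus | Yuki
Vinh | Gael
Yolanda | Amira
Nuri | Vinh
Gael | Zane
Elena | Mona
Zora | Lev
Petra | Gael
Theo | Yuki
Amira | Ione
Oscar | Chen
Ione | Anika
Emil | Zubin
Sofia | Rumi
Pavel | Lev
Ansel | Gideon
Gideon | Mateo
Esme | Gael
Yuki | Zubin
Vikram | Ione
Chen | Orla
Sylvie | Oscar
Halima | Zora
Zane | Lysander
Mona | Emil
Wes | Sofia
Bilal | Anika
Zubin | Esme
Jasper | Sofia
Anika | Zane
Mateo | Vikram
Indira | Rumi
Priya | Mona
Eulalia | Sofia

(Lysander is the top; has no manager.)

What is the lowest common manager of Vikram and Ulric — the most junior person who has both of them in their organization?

Vikram's chain of managers is Ione, Anika, Zane, Lysander. Ulric's chain of managers is Halima, Zora, Lev, Zubin, Esme, Gael, Zane, Lysander. The first manager that appears in both chains is Zane.

Zane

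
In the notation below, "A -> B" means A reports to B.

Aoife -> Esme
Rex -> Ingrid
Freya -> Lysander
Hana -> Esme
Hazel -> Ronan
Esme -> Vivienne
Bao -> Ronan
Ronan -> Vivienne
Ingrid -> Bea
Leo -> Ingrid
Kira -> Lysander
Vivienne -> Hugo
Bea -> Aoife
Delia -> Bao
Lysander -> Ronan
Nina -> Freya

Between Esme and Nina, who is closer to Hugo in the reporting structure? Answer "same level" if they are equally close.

Esme

Esme is 2 levels below Hugo; Nina is 5. Esme is higher.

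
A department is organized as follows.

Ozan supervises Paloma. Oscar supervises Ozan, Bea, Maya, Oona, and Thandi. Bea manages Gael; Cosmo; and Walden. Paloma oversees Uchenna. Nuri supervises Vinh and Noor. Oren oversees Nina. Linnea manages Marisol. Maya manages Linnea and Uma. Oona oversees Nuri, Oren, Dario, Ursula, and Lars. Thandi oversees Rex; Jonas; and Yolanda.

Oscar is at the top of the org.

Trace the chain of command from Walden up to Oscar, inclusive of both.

Walden -> Bea -> Oscar

Walden reports to Bea. Bea reports to Oscar. Oscar is at the top.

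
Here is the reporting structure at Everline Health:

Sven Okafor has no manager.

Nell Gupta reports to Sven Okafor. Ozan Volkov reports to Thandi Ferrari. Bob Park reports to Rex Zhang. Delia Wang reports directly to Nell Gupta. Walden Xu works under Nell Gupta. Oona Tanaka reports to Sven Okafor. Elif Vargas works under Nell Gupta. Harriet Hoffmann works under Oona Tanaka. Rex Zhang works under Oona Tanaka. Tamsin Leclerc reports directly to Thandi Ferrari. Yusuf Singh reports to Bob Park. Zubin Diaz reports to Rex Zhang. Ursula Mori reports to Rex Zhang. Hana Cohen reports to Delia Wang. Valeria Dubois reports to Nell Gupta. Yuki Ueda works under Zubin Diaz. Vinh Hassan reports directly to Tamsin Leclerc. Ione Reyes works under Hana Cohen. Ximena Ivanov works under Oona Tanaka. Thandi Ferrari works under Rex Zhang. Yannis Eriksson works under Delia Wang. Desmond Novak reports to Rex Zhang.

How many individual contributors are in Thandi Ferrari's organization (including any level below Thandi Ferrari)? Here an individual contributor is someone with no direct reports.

The people in Thandi Ferrari's organization with no one reporting to them are Ozan Volkov, Vinh Hassan. That is 2.

2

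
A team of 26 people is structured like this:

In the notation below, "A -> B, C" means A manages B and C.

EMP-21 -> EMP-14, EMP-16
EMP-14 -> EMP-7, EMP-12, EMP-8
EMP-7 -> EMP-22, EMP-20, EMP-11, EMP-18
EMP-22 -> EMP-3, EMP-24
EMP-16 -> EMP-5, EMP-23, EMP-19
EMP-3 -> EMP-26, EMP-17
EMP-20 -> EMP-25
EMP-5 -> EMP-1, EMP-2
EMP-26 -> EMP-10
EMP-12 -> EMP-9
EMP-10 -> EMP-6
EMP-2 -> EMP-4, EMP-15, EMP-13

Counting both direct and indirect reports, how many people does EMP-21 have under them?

EMP-21 directly manages EMP-14, EMP-16. Under EMP-14: EMP-8, EMP-12, EMP-9, EMP-7, EMP-18, EMP-11, EMP-20, EMP-25, EMP-22, EMP-24, EMP-3, EMP-17, EMP-26, EMP-10, EMP-6 (15). Under EMP-16: EMP-19, EMP-23, EMP-5, EMP-2, EMP-13, EMP-15, EMP-4, EMP-1 (8). So EMP-21's organization is 2 direct reports plus everyone under them: 16 + 9 = 25.

25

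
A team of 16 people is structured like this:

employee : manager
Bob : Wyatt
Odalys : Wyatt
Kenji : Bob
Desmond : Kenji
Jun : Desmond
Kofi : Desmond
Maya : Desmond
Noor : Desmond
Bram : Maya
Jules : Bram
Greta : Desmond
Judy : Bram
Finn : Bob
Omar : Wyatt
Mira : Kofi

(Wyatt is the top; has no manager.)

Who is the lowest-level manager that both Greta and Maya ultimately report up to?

Desmond

Greta's chain of managers is Desmond, Kenji, Bob, Wyatt. Maya's chain of managers is Desmond, Kenji, Bob, Wyatt. The first manager that appears in both chains is Desmond.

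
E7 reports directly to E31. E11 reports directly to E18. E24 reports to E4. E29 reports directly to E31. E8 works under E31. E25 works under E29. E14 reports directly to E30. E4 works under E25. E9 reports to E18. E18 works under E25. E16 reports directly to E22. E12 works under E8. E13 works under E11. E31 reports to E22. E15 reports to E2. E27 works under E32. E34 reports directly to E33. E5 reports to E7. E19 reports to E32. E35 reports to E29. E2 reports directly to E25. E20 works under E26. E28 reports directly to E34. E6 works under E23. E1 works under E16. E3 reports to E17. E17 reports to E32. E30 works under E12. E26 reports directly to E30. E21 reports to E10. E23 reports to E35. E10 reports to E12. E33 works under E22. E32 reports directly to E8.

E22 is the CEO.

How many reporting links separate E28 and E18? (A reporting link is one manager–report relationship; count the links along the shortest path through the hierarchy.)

E28 is 3 levels below E22, and E18 is 4 levels below E22 (their lowest common manager). The shortest path runs up from E28 to E22 and back down to E18: 3 + 4 = 7 links.

7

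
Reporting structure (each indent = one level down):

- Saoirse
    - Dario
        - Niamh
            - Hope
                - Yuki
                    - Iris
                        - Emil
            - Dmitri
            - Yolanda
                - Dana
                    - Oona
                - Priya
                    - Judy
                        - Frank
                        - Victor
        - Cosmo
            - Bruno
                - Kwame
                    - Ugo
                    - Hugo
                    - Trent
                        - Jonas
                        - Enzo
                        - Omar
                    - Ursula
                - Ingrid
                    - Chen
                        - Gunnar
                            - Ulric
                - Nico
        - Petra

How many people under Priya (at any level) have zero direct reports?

2

The people in Priya's organization with no one reporting to them are Victor, Frank. That is 2.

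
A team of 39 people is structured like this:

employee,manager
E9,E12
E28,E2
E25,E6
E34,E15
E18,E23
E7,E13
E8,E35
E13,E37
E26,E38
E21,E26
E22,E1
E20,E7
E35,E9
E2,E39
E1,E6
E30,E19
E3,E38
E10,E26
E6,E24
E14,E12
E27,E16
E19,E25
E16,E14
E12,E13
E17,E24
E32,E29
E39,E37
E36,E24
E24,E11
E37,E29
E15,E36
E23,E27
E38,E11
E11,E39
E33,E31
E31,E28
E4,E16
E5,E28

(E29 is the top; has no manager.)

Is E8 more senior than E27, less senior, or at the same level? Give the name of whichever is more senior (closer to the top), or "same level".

Both E8 and E27 are 6 levels below E29.

same level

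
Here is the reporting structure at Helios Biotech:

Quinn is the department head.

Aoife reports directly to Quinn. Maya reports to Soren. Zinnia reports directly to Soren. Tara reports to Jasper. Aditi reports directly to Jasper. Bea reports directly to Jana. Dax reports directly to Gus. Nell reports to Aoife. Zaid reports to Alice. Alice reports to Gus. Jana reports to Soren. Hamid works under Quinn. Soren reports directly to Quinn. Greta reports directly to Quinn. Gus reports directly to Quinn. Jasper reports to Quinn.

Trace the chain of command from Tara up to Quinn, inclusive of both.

Tara -> Jasper -> Quinn

Tara reports to Jasper. Jasper reports to Quinn. Quinn is at the top.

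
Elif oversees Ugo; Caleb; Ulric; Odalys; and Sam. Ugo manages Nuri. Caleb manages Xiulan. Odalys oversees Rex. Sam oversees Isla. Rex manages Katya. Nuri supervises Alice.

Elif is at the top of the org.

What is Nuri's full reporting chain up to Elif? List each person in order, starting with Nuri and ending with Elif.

Nuri -> Ugo -> Elif

Nuri reports to Ugo. Ugo reports to Elif. Elif is at the top.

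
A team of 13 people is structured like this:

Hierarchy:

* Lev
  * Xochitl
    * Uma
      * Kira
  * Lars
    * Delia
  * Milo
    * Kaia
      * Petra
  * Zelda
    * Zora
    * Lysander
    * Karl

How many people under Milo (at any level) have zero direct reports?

The only person in Milo's organization with no one reporting to them is Petra. That is 1.

1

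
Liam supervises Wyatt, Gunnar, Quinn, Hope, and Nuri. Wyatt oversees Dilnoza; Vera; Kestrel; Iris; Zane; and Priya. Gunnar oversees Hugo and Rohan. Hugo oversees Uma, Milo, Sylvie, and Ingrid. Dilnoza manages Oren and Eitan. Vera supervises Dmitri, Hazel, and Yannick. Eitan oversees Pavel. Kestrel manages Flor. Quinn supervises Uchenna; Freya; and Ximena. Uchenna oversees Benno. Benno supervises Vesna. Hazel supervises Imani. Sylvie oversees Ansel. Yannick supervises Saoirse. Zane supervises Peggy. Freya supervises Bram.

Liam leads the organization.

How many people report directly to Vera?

Vera directly manages Dmitri, Hazel, Yannick. That is 3 direct reports.

3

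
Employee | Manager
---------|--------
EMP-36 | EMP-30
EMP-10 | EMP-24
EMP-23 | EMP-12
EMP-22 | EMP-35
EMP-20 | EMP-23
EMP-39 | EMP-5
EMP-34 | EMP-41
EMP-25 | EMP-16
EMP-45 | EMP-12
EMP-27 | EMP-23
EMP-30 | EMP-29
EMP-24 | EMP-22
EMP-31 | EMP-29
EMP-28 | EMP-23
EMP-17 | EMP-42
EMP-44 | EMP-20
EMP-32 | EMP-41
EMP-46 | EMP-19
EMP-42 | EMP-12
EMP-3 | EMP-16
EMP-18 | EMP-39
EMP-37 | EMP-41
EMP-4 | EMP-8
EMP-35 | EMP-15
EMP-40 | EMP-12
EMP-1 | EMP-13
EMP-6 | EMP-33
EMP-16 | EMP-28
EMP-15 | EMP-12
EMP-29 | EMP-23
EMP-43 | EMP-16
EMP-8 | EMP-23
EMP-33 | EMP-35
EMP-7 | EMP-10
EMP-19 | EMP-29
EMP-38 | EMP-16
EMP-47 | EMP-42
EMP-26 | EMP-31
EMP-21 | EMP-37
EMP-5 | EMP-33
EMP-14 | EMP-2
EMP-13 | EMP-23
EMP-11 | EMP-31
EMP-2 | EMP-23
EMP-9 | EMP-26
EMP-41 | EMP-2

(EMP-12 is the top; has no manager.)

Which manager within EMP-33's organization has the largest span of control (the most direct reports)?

EMP-33

Direct-report counts within EMP-33's organization: EMP-33 has 2; EMP-5 has 1; EMP-39 has 1. The largest is 2, held by EMP-33.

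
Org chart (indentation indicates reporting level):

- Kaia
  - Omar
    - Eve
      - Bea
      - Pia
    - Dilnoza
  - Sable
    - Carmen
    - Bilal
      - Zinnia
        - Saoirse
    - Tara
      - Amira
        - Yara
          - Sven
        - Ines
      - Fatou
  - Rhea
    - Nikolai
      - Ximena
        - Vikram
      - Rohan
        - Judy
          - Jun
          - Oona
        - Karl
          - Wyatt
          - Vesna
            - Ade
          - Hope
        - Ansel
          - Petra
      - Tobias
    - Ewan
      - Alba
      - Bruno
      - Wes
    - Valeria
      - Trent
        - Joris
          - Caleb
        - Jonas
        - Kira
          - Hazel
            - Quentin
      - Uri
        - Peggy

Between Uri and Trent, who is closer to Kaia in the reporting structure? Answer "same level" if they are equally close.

Both Uri and Trent are 3 levels below Kaia.

same level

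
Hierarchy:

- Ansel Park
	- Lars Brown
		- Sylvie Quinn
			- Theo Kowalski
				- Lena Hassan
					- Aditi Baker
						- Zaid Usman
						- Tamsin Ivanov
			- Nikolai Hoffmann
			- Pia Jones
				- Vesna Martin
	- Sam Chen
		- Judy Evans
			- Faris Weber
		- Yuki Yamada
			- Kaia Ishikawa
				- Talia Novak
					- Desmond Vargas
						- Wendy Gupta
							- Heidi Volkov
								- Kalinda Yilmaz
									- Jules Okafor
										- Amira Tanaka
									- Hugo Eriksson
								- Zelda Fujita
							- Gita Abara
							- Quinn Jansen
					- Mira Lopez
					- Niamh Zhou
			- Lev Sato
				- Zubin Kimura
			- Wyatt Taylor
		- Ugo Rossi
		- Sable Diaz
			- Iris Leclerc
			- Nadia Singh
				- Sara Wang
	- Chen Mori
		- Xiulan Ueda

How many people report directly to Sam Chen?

4

Sam Chen directly manages Judy Evans, Yuki Yamada, Ugo Rossi, Sable Diaz. That is 4 direct reports.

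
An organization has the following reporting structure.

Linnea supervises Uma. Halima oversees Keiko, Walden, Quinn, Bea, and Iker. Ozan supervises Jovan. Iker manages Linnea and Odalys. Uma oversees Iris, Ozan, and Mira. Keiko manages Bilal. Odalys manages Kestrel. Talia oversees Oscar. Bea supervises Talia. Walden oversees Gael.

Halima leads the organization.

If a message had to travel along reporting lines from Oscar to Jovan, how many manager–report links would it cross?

Oscar is 3 levels below Halima, and Jovan is 5 levels below Halima (their lowest common manager). The shortest path runs up from Oscar to Halima and back down to Jovan: 3 + 5 = 8 links.

8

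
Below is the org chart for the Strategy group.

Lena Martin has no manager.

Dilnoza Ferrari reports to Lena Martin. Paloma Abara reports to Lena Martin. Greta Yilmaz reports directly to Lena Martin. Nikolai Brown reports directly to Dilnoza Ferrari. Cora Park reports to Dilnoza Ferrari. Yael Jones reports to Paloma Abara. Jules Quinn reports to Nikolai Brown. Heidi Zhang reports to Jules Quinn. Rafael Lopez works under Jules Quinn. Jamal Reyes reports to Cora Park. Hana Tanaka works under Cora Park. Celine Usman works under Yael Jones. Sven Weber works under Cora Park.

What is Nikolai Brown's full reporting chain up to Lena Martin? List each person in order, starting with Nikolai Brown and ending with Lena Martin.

Nikolai Brown -> Dilnoza Ferrari -> Lena Martin

Nikolai Brown reports to Dilnoza Ferrari. Dilnoza Ferrari reports to Lena Martin. Lena Martin is at the top.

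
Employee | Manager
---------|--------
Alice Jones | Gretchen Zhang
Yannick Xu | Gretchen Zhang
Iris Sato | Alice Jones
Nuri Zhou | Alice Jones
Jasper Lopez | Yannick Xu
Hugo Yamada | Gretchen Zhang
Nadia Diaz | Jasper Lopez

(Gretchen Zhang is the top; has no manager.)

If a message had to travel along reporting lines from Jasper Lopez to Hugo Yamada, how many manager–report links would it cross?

Jasper Lopez is 2 levels below Gretchen Zhang, and Hugo Yamada is 1 level below Gretchen Zhang (their lowest common manager). The shortest path runs up from Jasper Lopez to Gretchen Zhang and back down to Hugo Yamada: 2 + 1 = 3 links.

3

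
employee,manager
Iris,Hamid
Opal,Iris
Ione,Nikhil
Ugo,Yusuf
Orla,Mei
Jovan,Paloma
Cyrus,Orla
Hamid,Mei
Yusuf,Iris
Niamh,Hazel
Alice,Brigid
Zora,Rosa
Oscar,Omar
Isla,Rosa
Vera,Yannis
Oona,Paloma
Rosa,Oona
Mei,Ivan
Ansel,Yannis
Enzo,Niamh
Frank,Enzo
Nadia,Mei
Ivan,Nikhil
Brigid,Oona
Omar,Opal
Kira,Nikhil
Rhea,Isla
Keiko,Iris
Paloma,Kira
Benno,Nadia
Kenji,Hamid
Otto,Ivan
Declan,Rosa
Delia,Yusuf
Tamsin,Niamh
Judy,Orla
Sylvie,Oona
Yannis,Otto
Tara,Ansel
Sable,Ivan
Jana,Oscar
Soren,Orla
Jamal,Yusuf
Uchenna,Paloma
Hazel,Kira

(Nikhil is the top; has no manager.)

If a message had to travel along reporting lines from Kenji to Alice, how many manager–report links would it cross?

Kenji is 4 levels below Nikhil, and Alice is 5 levels below Nikhil (their lowest common manager). The shortest path runs up from Kenji to Nikhil and back down to Alice: 4 + 5 = 9 links.

9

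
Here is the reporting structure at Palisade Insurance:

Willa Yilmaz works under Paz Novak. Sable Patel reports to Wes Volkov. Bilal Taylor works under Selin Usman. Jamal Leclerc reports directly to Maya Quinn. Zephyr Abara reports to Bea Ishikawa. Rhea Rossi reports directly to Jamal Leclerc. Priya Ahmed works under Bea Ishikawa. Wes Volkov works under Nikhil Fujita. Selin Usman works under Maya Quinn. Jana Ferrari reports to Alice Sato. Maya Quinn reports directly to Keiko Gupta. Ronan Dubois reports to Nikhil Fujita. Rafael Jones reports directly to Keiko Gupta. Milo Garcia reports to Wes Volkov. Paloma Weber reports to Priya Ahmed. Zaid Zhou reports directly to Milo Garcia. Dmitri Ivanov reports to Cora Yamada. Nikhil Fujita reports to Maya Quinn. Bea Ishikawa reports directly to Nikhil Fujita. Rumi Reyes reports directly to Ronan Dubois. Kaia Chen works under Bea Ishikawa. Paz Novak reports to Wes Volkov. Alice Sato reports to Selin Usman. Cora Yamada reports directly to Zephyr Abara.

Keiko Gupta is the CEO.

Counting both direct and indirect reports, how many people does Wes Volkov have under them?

Wes Volkov directly manages Milo Garcia, Sable Patel, Paz Novak. Under Milo Garcia: Zaid Zhou (1). Sable Patel has no reports. Under Paz Novak: Willa Yilmaz (1). So Wes Volkov's organization is 3 direct reports plus everyone under them: 2 + 1 + 2 = 5.

5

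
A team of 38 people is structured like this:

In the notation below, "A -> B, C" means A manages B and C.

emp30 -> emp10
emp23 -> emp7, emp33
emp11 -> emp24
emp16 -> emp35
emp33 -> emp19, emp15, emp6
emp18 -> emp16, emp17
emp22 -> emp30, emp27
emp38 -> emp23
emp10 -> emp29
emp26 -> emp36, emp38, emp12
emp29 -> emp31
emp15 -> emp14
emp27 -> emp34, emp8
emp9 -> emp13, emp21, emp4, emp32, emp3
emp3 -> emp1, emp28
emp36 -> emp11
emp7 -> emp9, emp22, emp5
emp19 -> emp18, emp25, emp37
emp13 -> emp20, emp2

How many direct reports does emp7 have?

3

emp7 directly manages emp9, emp22, emp5. That is 3 direct reports.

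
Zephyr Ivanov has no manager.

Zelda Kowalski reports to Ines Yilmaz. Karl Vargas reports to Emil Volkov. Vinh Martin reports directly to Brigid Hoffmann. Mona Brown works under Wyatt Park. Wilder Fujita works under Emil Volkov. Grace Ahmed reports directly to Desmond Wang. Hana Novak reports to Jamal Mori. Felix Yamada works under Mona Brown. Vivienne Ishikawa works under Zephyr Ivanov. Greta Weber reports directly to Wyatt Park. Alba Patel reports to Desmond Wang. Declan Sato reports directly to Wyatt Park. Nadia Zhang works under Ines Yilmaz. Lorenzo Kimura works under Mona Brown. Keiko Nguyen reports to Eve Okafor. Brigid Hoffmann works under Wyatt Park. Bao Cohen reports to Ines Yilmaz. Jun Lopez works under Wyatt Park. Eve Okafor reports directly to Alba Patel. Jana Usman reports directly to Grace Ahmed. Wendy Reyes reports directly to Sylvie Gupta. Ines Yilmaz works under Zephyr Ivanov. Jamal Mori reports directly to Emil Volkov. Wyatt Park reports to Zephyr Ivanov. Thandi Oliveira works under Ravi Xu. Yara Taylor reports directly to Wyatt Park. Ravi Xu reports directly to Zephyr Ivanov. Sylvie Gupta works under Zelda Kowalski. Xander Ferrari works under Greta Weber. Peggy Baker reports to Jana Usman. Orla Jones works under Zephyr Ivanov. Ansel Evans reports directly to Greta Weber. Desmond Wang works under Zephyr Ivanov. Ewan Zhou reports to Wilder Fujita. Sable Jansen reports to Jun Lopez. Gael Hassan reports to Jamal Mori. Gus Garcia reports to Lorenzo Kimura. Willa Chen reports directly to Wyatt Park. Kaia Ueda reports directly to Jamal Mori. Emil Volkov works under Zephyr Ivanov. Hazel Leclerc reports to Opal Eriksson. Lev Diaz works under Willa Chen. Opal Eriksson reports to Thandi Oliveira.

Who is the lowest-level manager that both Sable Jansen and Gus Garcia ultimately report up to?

Wyatt Park

Sable Jansen's chain of managers is Jun Lopez, Wyatt Park, Zephyr Ivanov. Gus Garcia's chain of managers is Lorenzo Kimura, Mona Brown, Wyatt Park, Zephyr Ivanov. The first manager that appears in both chains is Wyatt Park.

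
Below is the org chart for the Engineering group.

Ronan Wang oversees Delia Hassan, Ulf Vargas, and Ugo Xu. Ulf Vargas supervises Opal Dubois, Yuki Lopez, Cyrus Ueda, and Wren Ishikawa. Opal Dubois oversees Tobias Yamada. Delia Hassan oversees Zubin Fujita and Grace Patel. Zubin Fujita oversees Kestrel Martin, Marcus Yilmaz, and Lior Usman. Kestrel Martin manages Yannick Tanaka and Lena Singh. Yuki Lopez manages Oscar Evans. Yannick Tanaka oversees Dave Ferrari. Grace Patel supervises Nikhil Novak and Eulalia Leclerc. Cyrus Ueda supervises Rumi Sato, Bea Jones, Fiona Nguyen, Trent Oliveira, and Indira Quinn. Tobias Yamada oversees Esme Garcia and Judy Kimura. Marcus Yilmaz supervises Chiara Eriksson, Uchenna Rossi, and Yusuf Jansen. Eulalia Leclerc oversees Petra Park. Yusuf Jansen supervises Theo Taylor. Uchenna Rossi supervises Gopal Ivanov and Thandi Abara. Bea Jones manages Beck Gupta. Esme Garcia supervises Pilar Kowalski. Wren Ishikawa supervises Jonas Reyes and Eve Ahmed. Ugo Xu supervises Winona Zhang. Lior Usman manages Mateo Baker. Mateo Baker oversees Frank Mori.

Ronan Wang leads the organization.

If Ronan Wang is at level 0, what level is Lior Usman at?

Chain from Lior Usman up to Ronan Wang: Lior Usman → Zubin Fujita → Delia Hassan → Ronan Wang. That is 3 steps up, so Lior Usman is 3 levels below Ronan Wang.

3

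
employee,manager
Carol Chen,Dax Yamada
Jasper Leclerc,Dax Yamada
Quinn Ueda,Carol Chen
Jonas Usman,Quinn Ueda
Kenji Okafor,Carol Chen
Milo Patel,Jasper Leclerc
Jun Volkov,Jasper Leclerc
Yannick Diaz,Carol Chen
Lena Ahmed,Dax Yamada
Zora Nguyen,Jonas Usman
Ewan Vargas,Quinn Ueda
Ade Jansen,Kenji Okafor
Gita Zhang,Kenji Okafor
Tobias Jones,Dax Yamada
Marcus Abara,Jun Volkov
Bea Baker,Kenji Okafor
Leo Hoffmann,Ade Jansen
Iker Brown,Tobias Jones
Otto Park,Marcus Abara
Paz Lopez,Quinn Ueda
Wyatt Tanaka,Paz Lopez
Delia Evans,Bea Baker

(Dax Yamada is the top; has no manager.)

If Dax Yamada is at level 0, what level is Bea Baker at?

Chain from Bea Baker up to Dax Yamada: Bea Baker → Kenji Okafor → Carol Chen → Dax Yamada. That is 3 steps up, so Bea Baker is 3 levels below Dax Yamada.

3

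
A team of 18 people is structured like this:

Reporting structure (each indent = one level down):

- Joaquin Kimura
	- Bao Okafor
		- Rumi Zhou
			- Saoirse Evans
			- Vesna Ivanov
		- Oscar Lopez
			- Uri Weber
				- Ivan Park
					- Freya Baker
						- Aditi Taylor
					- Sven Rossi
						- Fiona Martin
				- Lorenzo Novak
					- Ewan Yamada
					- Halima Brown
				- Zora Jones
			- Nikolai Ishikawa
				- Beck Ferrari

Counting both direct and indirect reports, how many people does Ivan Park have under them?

4

Ivan Park directly manages Freya Baker, Sven Rossi. Under Freya Baker: Aditi Taylor (1). Under Sven Rossi: Fiona Martin (1). So Ivan Park's organization is 2 direct reports plus everyone under them: 2 + 2 = 4.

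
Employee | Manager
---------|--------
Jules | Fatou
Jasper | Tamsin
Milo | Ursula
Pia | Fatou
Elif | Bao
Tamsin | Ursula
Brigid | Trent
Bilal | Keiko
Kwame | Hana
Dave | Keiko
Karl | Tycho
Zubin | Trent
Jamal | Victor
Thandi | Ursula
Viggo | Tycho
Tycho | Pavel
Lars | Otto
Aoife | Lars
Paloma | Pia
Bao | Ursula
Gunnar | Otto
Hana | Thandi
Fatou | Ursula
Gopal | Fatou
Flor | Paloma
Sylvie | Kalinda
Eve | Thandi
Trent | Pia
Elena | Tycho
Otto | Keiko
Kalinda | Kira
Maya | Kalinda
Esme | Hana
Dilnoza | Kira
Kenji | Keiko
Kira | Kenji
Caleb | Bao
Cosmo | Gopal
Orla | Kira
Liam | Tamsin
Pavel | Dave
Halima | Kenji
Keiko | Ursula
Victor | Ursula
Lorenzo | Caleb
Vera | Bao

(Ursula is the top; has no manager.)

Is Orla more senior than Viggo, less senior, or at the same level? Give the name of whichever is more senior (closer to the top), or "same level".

Orla is 4 levels below Ursula; Viggo is 5. Orla is higher.

Orla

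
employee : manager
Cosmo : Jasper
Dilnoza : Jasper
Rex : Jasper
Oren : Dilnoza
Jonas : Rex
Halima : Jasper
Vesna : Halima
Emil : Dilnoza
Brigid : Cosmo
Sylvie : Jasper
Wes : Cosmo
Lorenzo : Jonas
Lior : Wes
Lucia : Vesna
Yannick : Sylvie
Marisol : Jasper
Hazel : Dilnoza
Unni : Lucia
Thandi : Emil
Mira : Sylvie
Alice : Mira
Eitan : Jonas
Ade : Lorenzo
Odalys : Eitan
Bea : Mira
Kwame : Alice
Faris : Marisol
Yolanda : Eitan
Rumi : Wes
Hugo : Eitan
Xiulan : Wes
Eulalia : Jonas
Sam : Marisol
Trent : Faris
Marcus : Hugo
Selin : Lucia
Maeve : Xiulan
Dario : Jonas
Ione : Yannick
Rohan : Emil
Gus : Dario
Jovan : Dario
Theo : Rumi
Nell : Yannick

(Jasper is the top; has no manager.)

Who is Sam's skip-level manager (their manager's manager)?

Jasper

Sam reports to Marisol, and Marisol reports to Jasper. So Sam's skip-level manager is Jasper.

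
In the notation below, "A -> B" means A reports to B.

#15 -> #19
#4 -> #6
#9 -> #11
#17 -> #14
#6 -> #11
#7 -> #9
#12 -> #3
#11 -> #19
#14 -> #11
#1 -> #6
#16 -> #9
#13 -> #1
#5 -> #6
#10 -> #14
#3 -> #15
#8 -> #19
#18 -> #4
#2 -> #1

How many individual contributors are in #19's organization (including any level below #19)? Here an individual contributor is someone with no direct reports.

The people in #19's organization with no one reporting to them are #8, #16, #7, #5, #18, #13, #2, #17, #10, #12. That is 10.

10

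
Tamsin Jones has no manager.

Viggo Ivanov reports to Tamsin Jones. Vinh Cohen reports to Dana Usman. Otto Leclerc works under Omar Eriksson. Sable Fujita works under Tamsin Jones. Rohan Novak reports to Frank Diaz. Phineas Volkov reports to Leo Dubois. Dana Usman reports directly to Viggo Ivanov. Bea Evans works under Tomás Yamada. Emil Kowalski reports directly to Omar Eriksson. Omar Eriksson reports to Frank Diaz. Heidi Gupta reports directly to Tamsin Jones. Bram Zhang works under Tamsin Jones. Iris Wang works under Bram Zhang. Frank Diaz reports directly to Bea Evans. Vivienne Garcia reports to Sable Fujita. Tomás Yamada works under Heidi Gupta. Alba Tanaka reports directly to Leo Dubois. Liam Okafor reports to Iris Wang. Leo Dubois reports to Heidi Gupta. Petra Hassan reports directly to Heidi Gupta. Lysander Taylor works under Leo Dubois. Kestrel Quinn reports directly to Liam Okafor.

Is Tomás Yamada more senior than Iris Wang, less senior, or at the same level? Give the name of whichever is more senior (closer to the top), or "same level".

Both Tomás Yamada and Iris Wang are 2 levels below Tamsin Jones.

same level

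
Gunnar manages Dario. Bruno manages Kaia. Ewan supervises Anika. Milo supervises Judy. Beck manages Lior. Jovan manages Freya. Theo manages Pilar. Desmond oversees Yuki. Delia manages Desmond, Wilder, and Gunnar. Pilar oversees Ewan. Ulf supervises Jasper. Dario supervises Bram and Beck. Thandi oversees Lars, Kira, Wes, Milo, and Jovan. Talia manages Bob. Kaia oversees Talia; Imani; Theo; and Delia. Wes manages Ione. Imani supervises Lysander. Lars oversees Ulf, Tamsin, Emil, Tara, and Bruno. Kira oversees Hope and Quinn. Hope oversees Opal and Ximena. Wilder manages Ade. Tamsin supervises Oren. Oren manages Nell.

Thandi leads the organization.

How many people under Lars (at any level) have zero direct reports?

The people in Lars's organization with no one reporting to them are Tara, Jasper, Bob, Lysander, Anika, Bram, Lior, Ade, Yuki, Emil, Nell. That is 11.

11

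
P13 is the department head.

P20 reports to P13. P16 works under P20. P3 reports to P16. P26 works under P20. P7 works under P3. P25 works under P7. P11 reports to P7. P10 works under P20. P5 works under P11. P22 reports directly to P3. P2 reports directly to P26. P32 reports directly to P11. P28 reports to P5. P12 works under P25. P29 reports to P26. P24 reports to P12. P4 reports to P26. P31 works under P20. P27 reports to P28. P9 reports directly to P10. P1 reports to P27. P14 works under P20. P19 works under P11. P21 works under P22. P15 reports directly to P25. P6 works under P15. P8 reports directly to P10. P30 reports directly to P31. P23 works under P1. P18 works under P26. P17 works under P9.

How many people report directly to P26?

P26 directly manages P2, P29, P4, P18. That is 4 direct reports.

4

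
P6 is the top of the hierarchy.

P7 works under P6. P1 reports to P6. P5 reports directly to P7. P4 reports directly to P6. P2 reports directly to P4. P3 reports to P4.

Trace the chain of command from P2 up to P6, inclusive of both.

P2 -> P4 -> P6

P2 reports to P4. P4 reports to P6. P6 is at the top.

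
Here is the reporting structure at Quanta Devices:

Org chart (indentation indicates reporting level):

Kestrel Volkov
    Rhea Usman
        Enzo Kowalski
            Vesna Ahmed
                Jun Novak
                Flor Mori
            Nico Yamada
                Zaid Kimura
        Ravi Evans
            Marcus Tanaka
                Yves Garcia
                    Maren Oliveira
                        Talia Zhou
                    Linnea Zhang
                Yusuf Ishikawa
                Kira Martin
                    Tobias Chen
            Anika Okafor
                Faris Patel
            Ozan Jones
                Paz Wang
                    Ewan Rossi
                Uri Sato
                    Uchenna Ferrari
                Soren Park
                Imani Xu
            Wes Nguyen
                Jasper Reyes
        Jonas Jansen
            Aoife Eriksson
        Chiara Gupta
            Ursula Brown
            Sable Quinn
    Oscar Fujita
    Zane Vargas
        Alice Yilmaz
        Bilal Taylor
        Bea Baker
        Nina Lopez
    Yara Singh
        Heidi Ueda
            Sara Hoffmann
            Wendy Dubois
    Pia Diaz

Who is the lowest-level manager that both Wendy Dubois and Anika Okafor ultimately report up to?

Kestrel Volkov

Wendy Dubois's chain of managers is Heidi Ueda, Yara Singh, Kestrel Volkov. Anika Okafor's chain of managers is Ravi Evans, Rhea Usman, Kestrel Volkov. The first manager that appears in both chains is Kestrel Volkov.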